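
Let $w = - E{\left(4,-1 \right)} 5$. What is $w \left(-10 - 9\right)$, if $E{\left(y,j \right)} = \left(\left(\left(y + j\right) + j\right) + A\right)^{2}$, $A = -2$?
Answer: $0$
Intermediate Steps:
$E{\left(y,j \right)} = \left(-2 + y + 2 j\right)^{2}$ ($E{\left(y,j \right)} = \left(\left(\left(y + j\right) + j\right) - 2\right)^{2} = \left(\left(\left(j + y\right) + j\right) - 2\right)^{2} = \left(\left(y + 2 j\right) - 2\right)^{2} = \left(-2 + y + 2 j\right)^{2}$)
$w = 0$ ($w = - \left(-2 + 4 + 2 \left(-1\right)\right)^{2} \cdot 5 = - \left(-2 + 4 - 2\right)^{2} \cdot 5 = - 0^{2} \cdot 5 = \left(-1\right) 0 \cdot 5 = 0 \cdot 5 = 0$)
$w \left(-10 - 9\right) = 0 \left(-10 - 9\right) = 0 \left(-19\right) = 0$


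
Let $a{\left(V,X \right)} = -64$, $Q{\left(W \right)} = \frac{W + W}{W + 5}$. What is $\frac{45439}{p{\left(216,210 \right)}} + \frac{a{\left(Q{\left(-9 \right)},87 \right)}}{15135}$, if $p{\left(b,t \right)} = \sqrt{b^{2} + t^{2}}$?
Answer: $- \frac{64}{15135} + \frac{45439 \sqrt{2521}}{15126} \approx 150.83$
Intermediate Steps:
$Q{\left(W \right)} = \frac{2 W}{5 + W}$
$\frac{45439}{p{\left(216,210 \right)}} + \frac{a{\left(Q{\left(-9 \right)},87 \right)}}{15135} = \frac{45439}{\sqrt{216^{2} + 210^{2}}} - \frac{64}{15135} = \frac{45439}{\sqrt{46656 + 44100}} - \frac{64}{15135} = \frac{45439}{\sqrt{90756}} - \frac{64}{15135} = \frac{45439}{6 \sqrt{2521}} - \frac{64}{15135} = 45439 \frac{\sqrt{2521}}{15126} - \frac{64}{15135} = \frac{45439 \sqrt{2521}}{15126} - \frac{64}{15135} = - \frac{64}{15135} + \frac{45439 \sqrt{2521}}{15126}$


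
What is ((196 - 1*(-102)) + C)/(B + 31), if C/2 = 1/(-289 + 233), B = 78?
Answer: 8343/3052 ≈ 2.7336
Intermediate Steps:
C = -1/28 (C = 2/(-289 + 233) = 2/(-56) = 2*(-1/56) = -1/28 ≈ -0.035714)
((196 - 1*(-102)) + C)/(B + 31) = ((196 - 1*(-102)) - 1/28)/(78 + 31) = ((196 + 102) - 1/28)/109 = (298 - 1/28)*(1/109) = (8343/28)*(1/109) = 8343/3052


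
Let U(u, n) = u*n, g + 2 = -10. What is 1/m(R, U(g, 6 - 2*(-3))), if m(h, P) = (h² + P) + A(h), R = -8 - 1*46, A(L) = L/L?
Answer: 1/2773 ≈ 0.00036062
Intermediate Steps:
g = -12 (g = -2 - 10 = -12)
A(L) = 1
U(u, n) = n*u
R = -54 (R = -8 - 46 = -54)
m(h, P) = 1 + P + h² (m(h, P) = (h² + P) + 1 = (P + h²) + 1 = 1 + P + h²)
1/m(R, U(g, 6 - 2*(-3))) = 1/(1 + (6 - 2*(-3))*(-12) + (-54)²) = 1/(1 + (6 + 6)*(-12) + 2916) = 1/(1 + 12*(-12) + 2916) = 1/(1 - 144 + 2916) = 1/2773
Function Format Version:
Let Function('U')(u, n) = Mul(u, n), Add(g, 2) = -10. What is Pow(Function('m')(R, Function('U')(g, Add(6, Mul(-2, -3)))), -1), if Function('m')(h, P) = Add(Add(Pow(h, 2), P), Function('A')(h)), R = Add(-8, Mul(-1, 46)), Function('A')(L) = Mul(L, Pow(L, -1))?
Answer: Rational(1, 2773) ≈ 0.00036062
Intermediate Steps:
g = -12 (g = Add(-2, -10) = -12)
Function('A')(L) = 1
Function('U')(u, n) = Mul(n, u)
R = -54 (R = Add(-8, -46) = -54)
Function('m')(h, P) = Add(1, P, Pow(h, 2)) (Function('m')(h, P) = Add(Add(Pow(h, 2), P), 1) = Add(Add(P, Pow(h, 2)), 1) = Add(1, P, Pow(h, 2)))
Pow(Function('m')(R, Function('U')(g, Add(6, Mul(-2, -3)))), -1) = Pow(Add(1, Mul(Add(6, Mul(-2, -3)), -12), Pow(-54, 2)), -1) = Pow(Add(1, Mul(Add(6, 6), -12), 2916), -1) = Pow(Add(1, Mul(12, -12), 2916), -1) = Pow(Add(1, -144, 2916), -1) = Pow(2773, -1) = Rational(1, 2773)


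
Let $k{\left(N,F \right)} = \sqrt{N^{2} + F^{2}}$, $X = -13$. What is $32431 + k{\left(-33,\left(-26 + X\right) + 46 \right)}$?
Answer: $32431 + \sqrt{1138} \approx 32465.0$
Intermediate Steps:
$k{\left(N,F \right)} = \sqrt{F^{2} + N^{2}}$
$32431 + k{\left(-33,\left(-26 + X\right) + 46 \right)} = 32431 + \sqrt{\left(\left(-26 - 13\right) + 46\right)^{2} + \left(-33\right)^{2}} = 32431 + \sqrt{\left(-39 + 46\right)^{2} + 1089} = 32431 + \sqrt{7^{2} + 1089} = 32431 + \sqrt{49 + 1089} = 32431 + \sqrt{1138}$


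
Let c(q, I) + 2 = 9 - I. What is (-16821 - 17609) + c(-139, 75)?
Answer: -34498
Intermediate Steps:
c(q, I) = 7 - I (c(q, I) = -2 + (9 - I) = 7 - I)
(-16821 - 17609) + c(-139, 75) = (-16821 - 17609) + (7 - 1*75) = -34430 + (7 - 75) = -34430 - 68 = -34498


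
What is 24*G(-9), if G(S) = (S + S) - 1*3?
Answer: -504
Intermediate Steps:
G(S) = -3 + 2*S (G(S) = 2*S - 3 = -3 + 2*S)
24*G(-9) = 24*(-3 + 2*(-9)) = 24*(-3 - 18) = 24*(-21) = -504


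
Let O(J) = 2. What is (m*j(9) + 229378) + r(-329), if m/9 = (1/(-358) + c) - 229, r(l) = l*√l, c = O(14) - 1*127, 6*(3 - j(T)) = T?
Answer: 160812857/716 - 329*I*√329 ≈ 2.246e+5 - 5967.5*I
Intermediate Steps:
j(T) = 3 - T/6
c = -125 (c = 2 - 1*127 = 2 - 127 = -125)
r(l) = l^(3/2)
m = -1140597/358 (m = 9*((1/(-358) - 125) - 229) = 9*((-1/358 - 125) - 229) = 9*(-44751/358 - 229) = 9*(-126733/358) = -1140597/358 ≈ -3186.0)
(m*j(9) + 229378) + r(-329) = (-1140597*(3 - ⅙*9)/358 + 229378) + (-329)^(3/2) = (-1140597*(3 - 3/2)/358 + 229378) - 329*I*√329 = (-1140597/358*3/2 + 229378) - 329*I*√329 = (-3421791/716 + 229378) - 329*I*√329 = 160812857/716 - 329*I*√329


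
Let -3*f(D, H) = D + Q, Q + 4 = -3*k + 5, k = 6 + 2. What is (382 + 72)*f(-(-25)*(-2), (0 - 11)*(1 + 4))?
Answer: 33142/3 ≈ 11047.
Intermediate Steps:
k = 8
Q = -23 (Q = -4 + (-3*8 + 5) = -4 + (-24 + 5) = -4 - 19 = -23)
f(D, H) = 23/3 - D/3 (f(D, H) = -(D - 23)/3 = -(-23 + D)/3 = 23/3 - D/3)
(382 + 72)*f(-(-25)*(-2), (0 - 11)*(1 + 4)) = (382 + 72)*(23/3 - (-5)*(-5*(-2))/3) = 454*(23/3 - (-5)*10/3) = 454*(23/3 - 1/3*(-50)) = 454*(23/3 + 50/3) = 454*(73/3) = 33142/3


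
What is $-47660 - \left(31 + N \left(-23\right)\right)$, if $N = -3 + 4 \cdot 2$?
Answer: $-47576$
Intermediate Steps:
$N = 5$ ($N = -3 + 8 = 5$)
$-47660 - \left(31 + N \left(-23\right)\right) = -47660 - \left(31 + 5 \left(-23\right)\right) = -47660 - \left(31 - 115\right) = -47660 - -84 = -47660 + 84 = -47576$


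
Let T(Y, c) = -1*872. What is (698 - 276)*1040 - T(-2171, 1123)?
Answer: 439752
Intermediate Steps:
T(Y, c) = -872
(698 - 276)*1040 - T(-2171, 1123) = (698 - 276)*1040 - 1*(-872) = 422*1040 + 872 = 438880 + 872 = 439752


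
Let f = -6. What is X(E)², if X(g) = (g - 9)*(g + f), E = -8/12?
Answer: 336400/81 ≈ 4153.1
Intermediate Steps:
E = -⅔ (E = -8*1/12 = -⅔ ≈ -0.66667)
X(g) = (-9 + g)*(-6 + g) (X(g) = (g - 9)*(g - 6) = (-9 + g)*(-6 + g))
X(E)² = (54 + (-⅔)² - 15*(-⅔))² = (54 + 4/9 + 10)² = (580/9)² = 336400/81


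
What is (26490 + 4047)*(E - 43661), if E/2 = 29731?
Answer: 482515137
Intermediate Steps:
E = 59462 (E = 2*29731 = 59462)
(26490 + 4047)*(E - 43661) = (26490 + 4047)*(59462 - 43661) = 30537*15801 = 482515137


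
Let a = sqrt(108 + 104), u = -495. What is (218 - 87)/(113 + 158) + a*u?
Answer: 131/271 - 990*sqrt(53) ≈ -7206.8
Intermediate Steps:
a = 2*sqrt(53) (a = sqrt(212) = 2*sqrt(53) ≈ 14.560)
(218 - 87)/(113 + 158) + a*u = (218 - 87)/(113 + 158) + (2*sqrt(53))*(-495) = 131/271 - 990*sqrt(53)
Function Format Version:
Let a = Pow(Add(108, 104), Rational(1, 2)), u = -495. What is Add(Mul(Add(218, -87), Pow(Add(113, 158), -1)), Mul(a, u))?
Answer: Add(Rational(131, 271), Mul(-990, Pow(53, Rational(1, 2)))) ≈ -7206.8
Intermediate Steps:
a = Mul(2, Pow(53, Rational(1, 2))) (a = Pow(212, Rational(1, 2)) = Mul(2, Pow(53, Rational(1, 2))) ≈ 14.560)
Add(Mul(Add(218, -87), Pow(Add(113, 158), -1)), Mul(a, u)) = Add(Mul(Add(218, -87), Pow(Add(113, 158), -1)), Mul(Mul(2, Pow(53, Rational(1, 2))), -495)) = Add(Mul(131, Pow(271, -1)), Mul(-990, Pow(53, Rational(1, 2)))) = Add(Mul(131, Rational(1, 271)), Mul(-990, Pow(53, Rational(1, 2)))) = Add(Rational(131, 271), Mul(-990, Pow(53, Rational(1, 2))))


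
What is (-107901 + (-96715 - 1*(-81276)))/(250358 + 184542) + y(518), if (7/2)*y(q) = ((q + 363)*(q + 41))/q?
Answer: 10697775084/39423685 ≈ 271.35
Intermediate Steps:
y(q) = 2*(41 + q)*(363 + q)/(7*q) (y(q) = 2*(((q + 363)*(q + 41))/q)/7 = 2*(((363 + q)*(41 + q))/q)/7 = 2*(((41 + q)*(363 + q))/q)/7 = 2*((41 + q)*(363 + q)/q)/7 = 2*(41 + q)*(363 + q)/(7*q))
(-107901 + (-96715 - 1*(-81276)))/(250358 + 184542) + y(518) = (-107901 + (-96715 - 1*(-81276)))/(250358 + 184542) + (2/7)*(14883 + 518*(404 + 518))/518 = (-107901 + (-96715 + 81276))/434900 + (2/7)*(1/518)*(14883 + 518*922) = (-107901 - 15439)*(1/434900) + (2/7)*(1/518)*(14883 + 477596) = -123340*1/434900 + (2/7)*(1/518)*492479 = -6167/21745 + 492479/1813 = 10697775084/39423685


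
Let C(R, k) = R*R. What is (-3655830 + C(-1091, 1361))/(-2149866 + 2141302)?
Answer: 2465549/8564 ≈ 287.90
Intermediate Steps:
C(R, k) = R²
(-3655830 + C(-1091, 1361))/(-2149866 + 2141302) = (-3655830 + (-1091)²)/(-2149866 + 2141302) = (-3655830 + 1190281)/(-8564) = -2465549*(-1/8564) = 2465549/8564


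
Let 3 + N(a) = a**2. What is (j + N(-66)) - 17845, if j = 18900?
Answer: 5408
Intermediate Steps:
N(a) = -3 + a**2
(j + N(-66)) - 17845 = (18900 + (-3 + (-66)**2)) - 17845 = (18900 + (-3 + 4356)) - 17845 = (18900 + 4353) - 17845 = 23253 - 17845 = 5408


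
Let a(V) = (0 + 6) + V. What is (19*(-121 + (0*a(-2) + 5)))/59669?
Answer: -2204/59669 ≈ -0.036937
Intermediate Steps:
a(V) = 6 + V
(19*(-121 + (0*a(-2) + 5)))/59669 = (19*(-121 + (0*(6 - 2) + 5)))/59669 = (19*(-121 + (0*4 + 5)))*(1/59669) = (19*(-121 + (0 + 5)))*(1/59669) = (19*(-121 + 5))*(1/59669) = (19*(-116))*(1/59669) = -2204*1/59669 = -2204/59669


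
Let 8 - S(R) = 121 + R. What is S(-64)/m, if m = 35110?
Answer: -49/35110 ≈ -0.0013956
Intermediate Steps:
S(R) = -113 - R (S(R) = 8 - (121 + R) = 8 + (-121 - R) = -113 - R)
S(-64)/m = (-113 - 1*(-64))/35110 = (-113 + 64)*(1/35110) = -49*1/35110 = -49/35110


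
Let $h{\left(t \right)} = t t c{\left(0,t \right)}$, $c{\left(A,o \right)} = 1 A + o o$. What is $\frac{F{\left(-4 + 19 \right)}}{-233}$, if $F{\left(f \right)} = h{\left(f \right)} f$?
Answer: $- \frac{759375}{233} \approx -3259.1$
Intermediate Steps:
$c{\left(A,o \right)} = A + o^{2}$
$h{\left(t \right)} = t^{4}$ ($h{\left(t \right)} = t t \left(0 + t^{2}\right) = t^{2} t^{2} = t^{4}$)
$F{\left(f \right)} = f^{5}$ ($F{\left(f \right)} = f^{4} f = f^{5}$)
$\frac{F{\left(-4 + 19 \right)}}{-233} = \frac{\left(-4 + 19\right)^{5}}{-233} = - \frac{15^{5}}{233} = \left(- \frac{1}{233}\right) 759375 = - \frac{759375}{233}$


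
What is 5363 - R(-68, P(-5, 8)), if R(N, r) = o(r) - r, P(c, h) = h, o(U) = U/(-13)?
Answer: 69831/13 ≈ 5371.6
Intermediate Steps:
o(U) = -U/13 (o(U) = U*(-1/13) = -U/13)
R(N, r) = -14*r/13 (R(N, r) = -r/13 - r = -14*r/13)
5363 - R(-68, P(-5, 8)) = 5363 - (-14)*8/13 = 5363 - 1*(-112/13) = 5363 + 112/13 = 69831/13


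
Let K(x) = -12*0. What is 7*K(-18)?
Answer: 0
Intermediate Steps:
K(x) = 0
7*K(-18) = 7*0 = 0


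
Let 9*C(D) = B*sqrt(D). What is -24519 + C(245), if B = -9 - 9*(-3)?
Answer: -24519 + 14*sqrt(5) ≈ -24488.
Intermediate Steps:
B = 18 (B = -9 + 27 = 18)
C(D) = 2*sqrt(D) (C(D) = (18*sqrt(D))/9 = 2*sqrt(D))
-24519 + C(245) = -24519 + 2*sqrt(245) = -24519 + 2*(7*sqrt(5)) = -24519 + 14*sqrt(5)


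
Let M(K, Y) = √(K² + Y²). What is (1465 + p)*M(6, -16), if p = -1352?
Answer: 226*√73 ≈ 1930.9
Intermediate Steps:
(1465 + p)*M(6, -16) = (1465 - 1352)*√(6² + (-16)²) = 113*√(36 + 256) = 113*√292 = 113*(2*√73) = 226*√73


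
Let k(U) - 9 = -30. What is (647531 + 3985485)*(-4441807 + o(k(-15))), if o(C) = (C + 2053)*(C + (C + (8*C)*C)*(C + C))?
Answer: -1407444875045192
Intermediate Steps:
k(U) = -21 (k(U) = 9 - 30 = -21)
o(C) = (2053 + C)*(C + 2*C*(C + 8*C²)) (o(C) = (2053 + C)*(C + (C + 8*C²)*(2*C)) = (2053 + C)*(C + 2*C*(C + 8*C²)))
(647531 + 3985485)*(-4441807 + o(k(-15))) = (647531 + 3985485)*(-4441807 - 21*(2053 + 16*(-21)³ + 4107*(-21) + 32850*(-21)²)) = 4633016*(-4441807 - 21*(2053 + 16*(-9261) - 86247 + 32850*441)) = 4633016*(-4441807 - 21*(2053 - 148176 - 86247 + 14486850)) = 4633016*(-4441807 - 21*14254480) = 4633016*(-4441807 - 299344080) = 4633016*(-303785887) = -1407444875045192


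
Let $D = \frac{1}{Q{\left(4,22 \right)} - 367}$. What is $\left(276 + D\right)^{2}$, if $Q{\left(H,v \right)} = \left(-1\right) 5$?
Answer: $\frac{10541334241}{138384} \approx 76175.0$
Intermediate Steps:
$Q{\left(H,v \right)} = -5$
$D = - \frac{1}{372}$ ($D = \frac{1}{-5 - 367} = \frac{1}{-372} = - \frac{1}{372} \approx -0.0026882$)
$\left(276 + D\right)^{2} = \left(276 - \frac{1}{372}\right)^{2} = \left(\frac{102671}{372}\right)^{2} = \frac{10541334241}{138384}$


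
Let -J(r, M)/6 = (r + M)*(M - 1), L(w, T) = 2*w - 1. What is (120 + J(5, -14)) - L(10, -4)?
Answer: -709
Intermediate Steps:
L(w, T) = -1 + 2*w
J(r, M) = -6*(-1 + M)*(M + r) (J(r, M) = -6*(r + M)*(M - 1) = -6*(M + r)*(-1 + M) = -6*(-1 + M)*(M + r))
(120 + J(5, -14)) - L(10, -4) = (120 + (-6*(-14)² + 6*(-14) + 6*5 - 6*(-14)*5)) - (-1 + 2*10) = (120 + (-6*196 - 84 + 30 + 420)) - (-1 + 20) = (120 + (-1176 - 84 + 30 + 420)) - 1*19 = (120 - 810) - 19 = -690 - 19 = -709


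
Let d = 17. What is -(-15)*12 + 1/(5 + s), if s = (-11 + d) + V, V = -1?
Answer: 1801/10 ≈ 180.10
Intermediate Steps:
s = 5 (s = (-11 + 17) - 1 = 6 - 1 = 5)
-(-15)*12 + 1/(5 + s) = -(-15)*12 + 1/(5 + 5) = -15*(-12) + 1/10 = 180 + ⅒ = 1801/10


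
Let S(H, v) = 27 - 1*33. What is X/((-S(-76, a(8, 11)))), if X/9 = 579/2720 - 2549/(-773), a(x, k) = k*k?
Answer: 22142541/4205120 ≈ 5.2656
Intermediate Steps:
a(x, k) = k²
S(H, v) = -6 (S(H, v) = 27 - 33 = -6)
X = 66427623/2102560 (X = 9*(579/2720 - 2549/(-773)) = 9*(579*(1/2720) - 2549*(-1/773)) = 9*(579/2720 + 2549/773) = 9*(7380847/2102560) = 66427623/2102560 ≈ 31.594)
X/((-S(-76, a(8, 11)))) = 66427623/(2102560*((-1*(-6)))) = (66427623/2102560)/6 = (66427623/2102560)*(⅙) = 22142541/4205120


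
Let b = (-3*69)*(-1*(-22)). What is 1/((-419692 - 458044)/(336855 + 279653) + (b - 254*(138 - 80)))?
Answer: -154127/2972712756 ≈ -5.1847e-5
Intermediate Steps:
b = -4554 (b = -207*22 = -4554)
1/((-419692 - 458044)/(336855 + 279653) + (b - 254*(138 - 80))) = 1/((-419692 - 458044)/(336855 + 279653) + (-4554 - 254*(138 - 80))) = 1/(-877736/616508 + (-4554 - 254*58)) = 1/(-877736*1/616508 + (-4554 - 1*14732)) = 1/(-219434/154127 + (-4554 - 14732)) = 1/(-219434/154127 - 19286) = 1/(-2972712756/154127) = -154127/2972712756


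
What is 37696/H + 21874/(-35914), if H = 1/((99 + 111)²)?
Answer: 29851601864263/17957 ≈ 1.6624e+9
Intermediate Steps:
H = 1/44100 (H = 1/(210²) = 1/44100 ≈ 2.2676e-5)
37696/H + 21874/(-35914) = 37696/(1/44100) + 21874/(-35914) = 37696*44100 + 21874*(-1/35914) = 1662393600 - 10937/17957 = 29851601864263/17957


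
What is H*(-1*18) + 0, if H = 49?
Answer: -882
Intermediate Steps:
H*(-1*18) + 0 = 49*(-1*18) + 0 = 49*(-18) + 0 = -882 + 0 = -882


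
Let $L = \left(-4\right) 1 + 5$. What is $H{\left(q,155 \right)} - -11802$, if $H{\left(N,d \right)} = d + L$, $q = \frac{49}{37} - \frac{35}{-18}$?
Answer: $11958$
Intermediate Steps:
$q = \frac{2177}{666}$ ($q = 49 \cdot \frac{1}{37} - - \frac{35}{18} = \frac{49}{37} + \frac{35}{18} = \frac{2177}{666} \approx 3.2688$)
$L = 1$ ($L = -4 + 5 = 1$)
$H{\left(N,d \right)} = 1 + d$ ($H{\left(N,d \right)} = d + 1 = 1 + d$)
$H{\left(q,155 \right)} - -11802 = \left(1 + 155\right) - -11802 = 156 + 11802 = 11958$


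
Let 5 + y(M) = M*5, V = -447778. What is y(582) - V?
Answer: 450683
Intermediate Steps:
y(M) = -5 + 5*M (y(M) = -5 + M*5 = -5 + 5*M)
y(582) - V = (-5 + 5*582) - 1*(-447778) = (-5 + 2910) + 447778 = 2905 + 447778 = 450683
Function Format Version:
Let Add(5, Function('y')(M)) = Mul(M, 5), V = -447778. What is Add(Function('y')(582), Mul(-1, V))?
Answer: 450683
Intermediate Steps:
Function('y')(M) = Add(-5, Mul(5, M)) (Function('y')(M) = Add(-5, Mul(M, 5)) = Add(-5, Mul(5, M)))
Add(Function('y')(582), Mul(-1, V)) = Add(Add(-5, Mul(5, 582)), Mul(-1, -447778)) = Add(Add(-5, 2910), 447778) = Add(2905, 447778) = 450683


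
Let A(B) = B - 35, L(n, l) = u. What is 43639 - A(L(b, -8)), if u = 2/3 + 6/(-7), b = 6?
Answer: 917158/21 ≈ 43674.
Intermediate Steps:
u = -4/21 (u = 2*(1/3) + 6*(-1/7) = 2/3 - 6/7 = -4/21 ≈ -0.19048)
L(n, l) = -4/21
A(B) = -35 + B
43639 - A(L(b, -8)) = 43639 - (-35 - 4/21) = 43639 - 1*(-739/21) = 43639 + 739/21 = 917158/21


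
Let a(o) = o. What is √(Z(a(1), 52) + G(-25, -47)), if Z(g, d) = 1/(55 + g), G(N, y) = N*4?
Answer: I*√78386/28 ≈ 9.9991*I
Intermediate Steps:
G(N, y) = 4*N
√(Z(a(1), 52) + G(-25, -47)) = √(1/(55 + 1) + 4*(-25)) = √(1/56 - 100) = √(-5599/56) = I*√78386/28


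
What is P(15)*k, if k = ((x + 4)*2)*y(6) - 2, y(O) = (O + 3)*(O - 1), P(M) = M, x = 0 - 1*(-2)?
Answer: 8070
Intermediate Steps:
x = 2 (x = 0 + 2 = 2)
y(O) = (-1 + O)*(3 + O) (y(O) = (3 + O)*(-1 + O) = (-1 + O)*(3 + O))
k = 538 (k = ((2 + 4)*2)*(-3 + 6² + 2*6) - 2 = (6*2)*(-3 + 36 + 12) - 2 = 12*45 - 2 = 540 - 2 = 538)
P(15)*k = 15*538 = 8070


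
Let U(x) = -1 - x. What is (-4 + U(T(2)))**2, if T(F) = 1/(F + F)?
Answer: 441/16 ≈ 27.563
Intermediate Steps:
T(F) = 1/(2*F)
(-4 + U(T(2)))**2 = (-4 + (-1 - 1/(2*2)))**2 = (-4 + (-1 - 1*1/4))**2 = (-4 + (-1 - 1/4))**2 = (-4 - 5/4)**2 = (-21/4)**2 = 441/16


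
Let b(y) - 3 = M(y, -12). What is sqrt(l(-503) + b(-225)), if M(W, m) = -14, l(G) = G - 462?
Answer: 4*I*sqrt(61) ≈ 31.241*I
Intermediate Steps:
l(G) = -462 + G
b(y) = -11 (b(y) = 3 - 14 = -11)
sqrt(l(-503) + b(-225)) = sqrt((-462 - 503) - 11) = sqrt(-965 - 11) = sqrt(-976) = 4*I*sqrt(61)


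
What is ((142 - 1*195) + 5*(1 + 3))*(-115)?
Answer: 3795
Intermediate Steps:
((142 - 1*195) + 5*(1 + 3))*(-115) = ((142 - 195) + 5*4)*(-115) = (-53 + 20)*(-115) = -33*(-115) = 3795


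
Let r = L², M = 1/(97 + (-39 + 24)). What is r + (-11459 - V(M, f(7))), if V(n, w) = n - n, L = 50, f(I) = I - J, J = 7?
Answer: -8959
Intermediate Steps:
f(I) = -7 + I (f(I) = I - 1*7 = I - 7 = -7 + I)
M = 1/82 (M = 1/(97 - 15) = 1/82 ≈ 0.012195)
V(n, w) = 0
r = 2500 (r = 50² = 2500)
r + (-11459 - V(M, f(7))) = 2500 + (-11459 - 1*0) = 2500 + (-11459 + 0) = 2500 - 11459 = -8959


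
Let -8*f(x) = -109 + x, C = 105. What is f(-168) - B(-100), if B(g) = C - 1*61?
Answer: -75/8 ≈ -9.3750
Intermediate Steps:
f(x) = 109/8 - x/8 (f(x) = -(-109 + x)/8 = 109/8 - x/8)
B(g) = 44 (B(g) = 105 - 1*61 = 105 - 61 = 44)
f(-168) - B(-100) = (109/8 - ⅛*(-168)) - 1*44 = (109/8 + 21) - 44 = 277/8 - 44 = -75/8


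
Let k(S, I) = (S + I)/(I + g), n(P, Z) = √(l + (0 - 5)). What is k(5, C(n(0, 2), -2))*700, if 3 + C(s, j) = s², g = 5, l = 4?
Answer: 700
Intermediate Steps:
n(P, Z) = I (n(P, Z) = √(4 + (0 - 5)) = √(4 - 5) = √(-1) = I)
C(s, j) = -3 + s²
k(S, I) = (I + S)/(5 + I) (k(S, I) = (S + I)/(I + 5) = (I + S)/(5 + I))
k(5, C(n(0, 2), -2))*700 = (((-3 + I²) + 5)/(5 + (-3 + I²)))*700 = (((-3 - 1) + 5)/(5 + (-3 - 1)))*700 = ((-4 + 5)/(5 - 4))*700 = (1/1)*700 = (1*1)*700 = 1*700 = 700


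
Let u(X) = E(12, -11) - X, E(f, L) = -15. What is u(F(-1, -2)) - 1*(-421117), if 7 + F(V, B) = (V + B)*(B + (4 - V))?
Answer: 421118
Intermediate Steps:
F(V, B) = -7 + (B + V)*(4 + B - V) (F(V, B) = -7 + (V + B)*(B + (4 - V)) = -7 + (B + V)*(4 + B - V))
u(X) = -15 - X
u(F(-1, -2)) - 1*(-421117) = (-15 - (-7 + (-2)**2 - 1*(-1)**2 + 4*(-2) + 4*(-1))) - 1*(-421117) = (-15 - (-7 + 4 - 1*1 - 8 - 4)) + 421117 = (-15 - (-7 + 4 - 1 - 8 - 4)) + 421117 = (-15 - 1*(-16)) + 421117 = (-15 + 16) + 421117 = 1 + 421117 = 421118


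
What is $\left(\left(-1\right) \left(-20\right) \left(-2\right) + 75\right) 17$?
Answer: $595$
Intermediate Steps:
$\left(\left(-1\right) \left(-20\right) \left(-2\right) + 75\right) 17 = \left(20 \left(-2\right) + 75\right) 17 = \left(-40 + 75\right) 17 = 35 \cdot 17 = 595$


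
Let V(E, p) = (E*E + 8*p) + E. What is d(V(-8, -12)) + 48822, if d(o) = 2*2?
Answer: 48826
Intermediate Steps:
V(E, p) = E + E² + 8*p (V(E, p) = (E² + 8*p) + E = E + E² + 8*p)
d(o) = 4
d(V(-8, -12)) + 48822 = 4 + 48822 = 48826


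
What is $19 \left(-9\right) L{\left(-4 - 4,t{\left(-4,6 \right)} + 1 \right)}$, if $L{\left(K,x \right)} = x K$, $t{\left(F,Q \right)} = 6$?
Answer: $9576$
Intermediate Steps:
$L{\left(K,x \right)} = K x$
$19 \left(-9\right) L{\left(-4 - 4,t{\left(-4,6 \right)} + 1 \right)} = 19 \left(-9\right) \left(-4 - 4\right) \left(6 + 1\right) = - 171 \left(\left(-8\right) 7\right) = \left(-171\right) \left(-56\right) = 9576$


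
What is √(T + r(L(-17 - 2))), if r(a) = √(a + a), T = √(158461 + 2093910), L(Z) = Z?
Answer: √(√2252371 + I*√38) ≈ 38.74 + 0.07956*I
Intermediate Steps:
T = √2252371 ≈ 1500.8
r(a) = √2*√a (r(a) = √(2*a) = √2*√a)
√(T + r(L(-17 - 2))) = √(√2252371 + √2*√(-17 - 2)) = √(√2252371 + √2*√(-19)) = √(√2252371 + √2*(I*√19)) = √(√2252371 + I*√38)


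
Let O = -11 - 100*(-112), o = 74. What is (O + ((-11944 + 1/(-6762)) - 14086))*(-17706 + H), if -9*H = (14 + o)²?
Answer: 8384546777807/30429 ≈ 2.7554e+8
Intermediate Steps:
O = 11189 (O = -11 + 11200 = 11189)
H = -7744/9 (H = -(14 + 74)²/9 = -⅑*88² = -⅑*7744 = -7744/9 ≈ -860.44)
(O + ((-11944 + 1/(-6762)) - 14086))*(-17706 + H) = (11189 + ((-11944 + 1/(-6762)) - 14086))*(-17706 - 7744/9) = (11189 + ((-11944 - 1/6762) - 14086))*(-167098/9) = (11189 + (-80765329/6762 - 14086))*(-167098/9) = (11189 - 176014861/6762)*(-167098/9) = -100354843/6762*(-167098/9) = 8384546777807/30429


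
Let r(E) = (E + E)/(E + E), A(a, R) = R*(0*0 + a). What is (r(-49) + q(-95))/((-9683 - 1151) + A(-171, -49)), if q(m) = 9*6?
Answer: -11/491 ≈ -0.022403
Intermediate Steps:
A(a, R) = R*a (A(a, R) = R*(0 + a) = R*a)
r(E) = 1 (r(E) = (2*E)/((2*E)) = (2*E)*(1/(2*E)) = 1)
q(m) = 54
(r(-49) + q(-95))/((-9683 - 1151) + A(-171, -49)) = (1 + 54)/((-9683 - 1151) - 49*(-171)) = 55/(-10834 + 8379) = 55/(-2455) = 55*(-1/2455) = -11/491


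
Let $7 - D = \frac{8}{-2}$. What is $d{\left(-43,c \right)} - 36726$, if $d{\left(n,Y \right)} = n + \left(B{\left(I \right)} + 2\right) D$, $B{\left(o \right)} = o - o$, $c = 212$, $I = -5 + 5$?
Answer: $-36747$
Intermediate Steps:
$I = 0$
$D = 11$ ($D = 7 - \frac{8}{-2} = 7 - 8 \left(- \frac{1}{2}\right) = 7 - -4 = 7 + 4 = 11$)
$B{\left(o \right)} = 0$
$d{\left(n,Y \right)} = 22 + n$ ($d{\left(n,Y \right)} = n + \left(0 + 2\right) 11 = n + 2 \cdot 11 = n + 22 = 22 + n$)
$d{\left(-43,c \right)} - 36726 = \left(22 - 43\right) - 36726 = -21 - 36726 = -36747$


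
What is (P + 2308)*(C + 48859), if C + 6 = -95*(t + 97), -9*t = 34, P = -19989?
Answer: -6364664932/9 ≈ -7.0718e+8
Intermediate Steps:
t = -34/9 (t = -⅑*34 = -34/9 ≈ -3.7778)
C = -79759/9 (C = -6 - 95*(-34/9 + 97) = -6 - 95*839/9 = -6 - 79705/9 = -79759/9 ≈ -8862.1)
(P + 2308)*(C + 48859) = (-19989 + 2308)*(-79759/9 + 48859) = -17681*359972/9 = -6364664932/9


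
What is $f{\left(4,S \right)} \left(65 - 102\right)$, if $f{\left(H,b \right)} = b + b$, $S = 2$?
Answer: $-148$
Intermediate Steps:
$f{\left(H,b \right)} = 2 b$
$f{\left(4,S \right)} \left(65 - 102\right) = 2 \cdot 2 \left(65 - 102\right) = 4 \left(-37\right) = -148$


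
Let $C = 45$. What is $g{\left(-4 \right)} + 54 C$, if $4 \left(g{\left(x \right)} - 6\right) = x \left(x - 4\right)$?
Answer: $2444$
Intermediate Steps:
$g{\left(x \right)} = 6 + \frac{x \left(-4 + x\right)}{4}$ ($g{\left(x \right)} = 6 + \frac{x \left(x - 4\right)}{4} = 6 + \frac{x \left(-4 + x\right)}{4}$)
$g{\left(-4 \right)} + 54 C = \left(6 - -4 + \frac{\left(-4\right)^{2}}{4}\right) + 54 \cdot 45 = \left(6 + 4 + \frac{1}{4} \cdot 16\right) + 2430 = \left(6 + 4 + 4\right) + 2430 = 14 + 2430 = 2444$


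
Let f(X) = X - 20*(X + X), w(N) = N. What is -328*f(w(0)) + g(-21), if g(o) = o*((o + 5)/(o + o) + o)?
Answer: 433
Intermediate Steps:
f(X) = -39*X (f(X) = X - 40*X = -39*X)
g(o) = o*(o + (5 + o)/(2*o)) (g(o) = o*((5 + o)/((2*o)) + o) = o*((5 + o)*(1/(2*o)) + o) = o*((5 + o)/(2*o) + o) = o*(o + (5 + o)/(2*o)))
-328*f(w(0)) + g(-21) = -(-12792)*0 + (5/2 + (-21)² + (½)*(-21)) = -328*0 + (5/2 + 441 - 21/2) = 0 + 433 = 433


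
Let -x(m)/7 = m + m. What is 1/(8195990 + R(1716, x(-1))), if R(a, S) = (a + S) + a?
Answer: 1/8199436 ≈ 1.2196e-7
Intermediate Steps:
x(m) = -14*m (x(m) = -7*(m + m) = -14*m)
R(a, S) = S + 2*a (R(a, S) = (S + a) + a = S + 2*a)
1/(8195990 + R(1716, x(-1))) = 1/(8195990 + (-14*(-1) + 2*1716)) = 1/(8195990 + (14 + 3432)) = 1/(8195990 + 3446) = 1/8199436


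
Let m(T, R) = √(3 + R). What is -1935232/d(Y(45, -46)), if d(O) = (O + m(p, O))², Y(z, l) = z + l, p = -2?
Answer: -5805696 - 3870464*√2 ≈ -1.1279e+7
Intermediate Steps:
Y(z, l) = l + z
d(O) = (O + √(3 + O))²
-1935232/d(Y(45, -46)) = -1935232/((-46 + 45) + √(3 + (-46 + 45)))² = -1935232/(-1 + √(3 - 1))² = -1935232/(-1 + √2)²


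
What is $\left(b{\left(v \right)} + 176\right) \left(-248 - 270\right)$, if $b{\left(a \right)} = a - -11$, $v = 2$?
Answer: $-97902$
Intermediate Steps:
$b{\left(a \right)} = 11 + a$ ($b{\left(a \right)} = a + 11 = 11 + a$)
$\left(b{\left(v \right)} + 176\right) \left(-248 - 270\right) = \left(\left(11 + 2\right) + 176\right) \left(-248 - 270\right) = \left(13 + 176\right) \left(-518\right) = 189 \left(-518\right) = -97902$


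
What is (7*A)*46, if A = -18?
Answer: -5796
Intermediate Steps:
(7*A)*46 = (7*(-18))*46 = -126*46 = -5796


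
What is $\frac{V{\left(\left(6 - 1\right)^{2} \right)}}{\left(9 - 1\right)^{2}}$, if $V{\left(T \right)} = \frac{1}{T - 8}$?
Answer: $\frac{1}{1088} \approx 0.00091912$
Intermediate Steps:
$V{\left(T \right)} = \frac{1}{-8 + T}$
$\frac{V{\left(\left(6 - 1\right)^{2} \right)}}{\left(9 - 1\right)^{2}} = \frac{1}{\left(-8 + \left(6 - 1\right)^{2}\right) \left(9 - 1\right)^{2}} = \frac{1}{\left(-8 + 5^{2}\right) 8^{2}} = \frac{1}{\left(-8 + 25\right) 64} = \frac{1}{17} \cdot \frac{1}{64} = \frac{1}{1088}$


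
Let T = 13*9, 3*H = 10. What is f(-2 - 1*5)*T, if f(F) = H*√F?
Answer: 390*I*√7 ≈ 1031.8*I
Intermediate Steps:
H = 10/3 (H = (⅓)*10 = 10/3 ≈ 3.3333)
T = 117
f(F) = 10*√F/3
f(-2 - 1*5)*T = (10*√(-2 - 1*5)/3)*117 = (10*√(-2 - 5)/3)*117 = (10*√(-7)/3)*117 = (10*(I*√7)/3)*117 = (10*I*√7/3)*117 = 390*I*√7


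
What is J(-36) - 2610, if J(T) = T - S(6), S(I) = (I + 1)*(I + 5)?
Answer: -2723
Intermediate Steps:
S(I) = (1 + I)*(5 + I)
J(T) = -77 + T (J(T) = T - (5 + 6² + 6*6) = T - (5 + 36 + 36) = T - 1*77 = T - 77 = -77 + T)
J(-36) - 2610 = (-77 - 36) - 2610 = -113 - 2610 = -2723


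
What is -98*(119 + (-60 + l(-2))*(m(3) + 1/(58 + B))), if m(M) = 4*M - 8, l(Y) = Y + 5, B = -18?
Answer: 216433/20 ≈ 10822.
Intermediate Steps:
l(Y) = 5 + Y
m(M) = -8 + 4*M
-98*(119 + (-60 + l(-2))*(m(3) + 1/(58 + B))) = -98*(119 + (-60 + (5 - 2))*((-8 + 4*3) + 1/(58 - 18))) = -98*(119 + (-60 + 3)*((-8 + 12) + 1/40)) = -98*(119 - 57*(4 + 1/40)) = -98*(119 - 57*161/40) = -98*(119 - 9177/40) = -98*(-4417/40) = 216433/20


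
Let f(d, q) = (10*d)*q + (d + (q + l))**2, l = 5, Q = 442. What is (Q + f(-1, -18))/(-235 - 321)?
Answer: -409/278 ≈ -1.4712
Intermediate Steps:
f(d, q) = (5 + d + q)**2 + 10*d*q (f(d, q) = (10*d)*q + (d + (q + 5))**2 = 10*d*q + (d + (5 + q))**2 = 10*d*q + (5 + d + q)**2 = (5 + d + q)**2 + 10*d*q)
(Q + f(-1, -18))/(-235 - 321) = (442 + ((5 - 1 - 18)**2 + 10*(-1)*(-18)))/(-235 - 321) = (442 + ((-14)**2 + 180))/(-556) = (442 + (196 + 180))*(-1/556) = (442 + 376)*(-1/556) = 818*(-1/556) = -409/278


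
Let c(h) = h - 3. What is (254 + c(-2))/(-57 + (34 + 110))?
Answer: 83/29 ≈ 2.8621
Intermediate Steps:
c(h) = -3 + h
(254 + c(-2))/(-57 + (34 + 110)) = (254 + (-3 - 2))/(-57 + (34 + 110)) = (254 - 5)/(-57 + 144) = 249/87 = 249*(1/87) = 83/29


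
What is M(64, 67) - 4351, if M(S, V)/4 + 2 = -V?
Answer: -4627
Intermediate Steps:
M(S, V) = -8 - 4*V (M(S, V) = -8 + 4*(-V) = -8 - 4*V)
M(64, 67) - 4351 = (-8 - 4*67) - 4351 = (-8 - 268) - 4351 = -276 - 4351 = -4627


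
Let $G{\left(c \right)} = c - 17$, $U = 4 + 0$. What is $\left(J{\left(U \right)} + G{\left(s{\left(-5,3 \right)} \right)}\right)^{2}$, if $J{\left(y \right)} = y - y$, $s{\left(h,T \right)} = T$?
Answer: $196$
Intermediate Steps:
$U = 4$
$J{\left(y \right)} = 0$
$G{\left(c \right)} = -17 + c$
$\left(J{\left(U \right)} + G{\left(s{\left(-5,3 \right)} \right)}\right)^{2} = \left(0 + \left(-17 + 3\right)\right)^{2} = \left(0 - 14\right)^{2} = \left(-14\right)^{2} = 196$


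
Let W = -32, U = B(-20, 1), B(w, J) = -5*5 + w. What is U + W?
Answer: -77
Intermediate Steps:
B(w, J) = -25 + w
U = -45 (U = -25 - 20 = -45)
U + W = -45 - 32 = -77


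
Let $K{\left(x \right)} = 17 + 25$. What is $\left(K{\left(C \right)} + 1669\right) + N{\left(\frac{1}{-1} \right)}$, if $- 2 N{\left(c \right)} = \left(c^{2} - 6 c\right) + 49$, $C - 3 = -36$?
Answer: $1683$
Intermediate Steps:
$C = -33$ ($C = 3 - 36 = -33$)
$K{\left(x \right)} = 42$
$N{\left(c \right)} = - \frac{49}{2} + 3 c - \frac{c^{2}}{2}$ ($N{\left(c \right)} = - \frac{\left(c^{2} - 6 c\right) + 49}{2} = - \frac{49 + c^{2} - 6 c}{2} = - \frac{49}{2} + 3 c - \frac{c^{2}}{2}$)
$\left(K{\left(C \right)} + 1669\right) + N{\left(\frac{1}{-1} \right)} = \left(42 + 1669\right) - \left(\frac{49}{2} + \frac{1}{2} + 3\right) = 1711 - \left(\frac{55}{2} + \frac{1}{2}\right) = 1711 - 28 = 1683$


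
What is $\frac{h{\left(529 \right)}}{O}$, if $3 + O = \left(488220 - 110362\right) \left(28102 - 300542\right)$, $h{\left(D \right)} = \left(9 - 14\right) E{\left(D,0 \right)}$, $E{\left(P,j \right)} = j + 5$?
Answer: $\frac{25}{102943633523} \approx 2.4285 \cdot 10^{-10}$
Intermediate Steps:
$E{\left(P,j \right)} = 5 + j$
$h{\left(D \right)} = -25$ ($h{\left(D \right)} = \left(9 - 14\right) \left(5 + 0\right) = \left(-5\right) 5 = -25$)
$O = -102943633523$ ($O = -3 + \left(488220 - 110362\right) \left(28102 - 300542\right) = -3 + 377858 \left(-272440\right) = -3 - 102943633520 = -102943633523$)
$\frac{h{\left(529 \right)}}{O} = - \frac{25}{-102943633523} = \left(-25\right) \left(- \frac{1}{102943633523}\right) = \frac{25}{102943633523}$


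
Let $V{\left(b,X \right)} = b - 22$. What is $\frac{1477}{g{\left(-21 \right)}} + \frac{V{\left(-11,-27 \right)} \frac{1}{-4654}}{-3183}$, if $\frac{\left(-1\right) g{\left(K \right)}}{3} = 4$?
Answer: $- \frac{3646634785}{29627364} \approx -123.08$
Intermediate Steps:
$g{\left(K \right)} = -12$ ($g{\left(K \right)} = \left(-3\right) 4 = -12$)
$V{\left(b,X \right)} = -22 + b$
$\frac{1477}{g{\left(-21 \right)}} + \frac{V{\left(-11,-27 \right)} \frac{1}{-4654}}{-3183} = \frac{1477}{-12} + \frac{\left(-22 - 11\right) \frac{1}{-4654}}{-3183} = 1477 \left(- \frac{1}{12}\right) + \left(-33\right) \left(- \frac{1}{4654}\right) \left(- \frac{1}{3183}\right) = - \frac{1477}{12} + \frac{33}{4654} \left(- \frac{1}{3183}\right) = - \frac{1477}{12} - \frac{11}{4937894} = - \frac{3646634785}{29627364}$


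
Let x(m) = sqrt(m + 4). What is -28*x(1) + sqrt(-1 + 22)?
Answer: sqrt(21) - 28*sqrt(5) ≈ -58.027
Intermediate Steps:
x(m) = sqrt(4 + m)
-28*x(1) + sqrt(-1 + 22) = -28*sqrt(4 + 1) + sqrt(-1 + 22) = -28*sqrt(5) + sqrt(21) = sqrt(21) - 28*sqrt(5)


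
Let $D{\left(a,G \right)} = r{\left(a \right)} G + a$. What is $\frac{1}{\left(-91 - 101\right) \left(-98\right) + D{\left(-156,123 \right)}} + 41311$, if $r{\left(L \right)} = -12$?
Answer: $\frac{709888225}{17184} \approx 41311.0$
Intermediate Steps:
$D{\left(a,G \right)} = a - 12 G$ ($D{\left(a,G \right)} = - 12 G + a = a - 12 G$)
$\frac{1}{\left(-91 - 101\right) \left(-98\right) + D{\left(-156,123 \right)}} + 41311 = \frac{1}{\left(-91 - 101\right) \left(-98\right) - 1632} + 41311 = \frac{1}{\left(-192\right) \left(-98\right) - 1632} + 41311 = \frac{1}{18816 - 1632} + 41311 = \frac{1}{17184} + 41311 = \frac{709888225}{17184}$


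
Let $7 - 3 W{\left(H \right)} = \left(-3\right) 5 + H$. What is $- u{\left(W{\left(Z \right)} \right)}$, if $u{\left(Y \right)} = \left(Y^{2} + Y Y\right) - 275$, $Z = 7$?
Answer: $225$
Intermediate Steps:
$W{\left(H \right)} = \frac{22}{3} - \frac{H}{3}$ ($W{\left(H \right)} = \frac{7}{3} - \frac{\left(-3\right) 5 + H}{3} = \frac{7}{3} - \frac{-15 + H}{3} = \frac{7}{3} - \left(-5 + \frac{H}{3}\right) = \frac{22}{3} - \frac{H}{3}$)
$u{\left(Y \right)} = -275 + 2 Y^{2}$ ($u{\left(Y \right)} = \left(Y^{2} + Y^{2}\right) - 275 = 2 Y^{2} - 275 = -275 + 2 Y^{2}$)
$- u{\left(W{\left(Z \right)} \right)} = - (-275 + 2 \left(\frac{22}{3} - \frac{7}{3}\right)^{2}) = - (-275 + 2 \cdot 5^{2}) = - (-275 + 2 \cdot 25) = - (-275 + 50) = \left(-1\right) \left(-225\right) = 225$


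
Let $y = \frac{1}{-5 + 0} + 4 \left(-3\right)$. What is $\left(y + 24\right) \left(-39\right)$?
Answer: $- \frac{2301}{5} \approx -460.2$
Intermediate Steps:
$y = - \frac{61}{5}$ ($y = \frac{1}{-5} - 12 = - \frac{1}{5} - 12 = - \frac{61}{5} \approx -12.2$)
$\left(y + 24\right) \left(-39\right) = \left(- \frac{61}{5} + 24\right) \left(-39\right) = \frac{59}{5} \left(-39\right) = - \frac{2301}{5}$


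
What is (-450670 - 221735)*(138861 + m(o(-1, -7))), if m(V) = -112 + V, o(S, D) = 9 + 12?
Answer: -93309641850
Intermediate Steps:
o(S, D) = 21
(-450670 - 221735)*(138861 + m(o(-1, -7))) = (-450670 - 221735)*(138861 + (-112 + 21)) = -672405*(138861 - 91) = -672405*138770 = -93309641850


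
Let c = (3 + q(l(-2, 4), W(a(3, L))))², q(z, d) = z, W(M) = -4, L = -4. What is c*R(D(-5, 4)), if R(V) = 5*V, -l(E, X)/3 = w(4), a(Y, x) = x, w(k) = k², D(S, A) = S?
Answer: -50625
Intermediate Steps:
l(E, X) = -48 (l(E, X) = -3*4² = -3*16 = -48)
c = 2025 (c = (3 - 48)² = (-45)² = 2025)
c*R(D(-5, 4)) = 2025*(5*(-5)) = 2025*(-25) = -50625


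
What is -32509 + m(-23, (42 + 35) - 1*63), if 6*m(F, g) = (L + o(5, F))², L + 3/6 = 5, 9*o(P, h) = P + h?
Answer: -780191/24 ≈ -32508.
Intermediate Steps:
o(P, h) = P/9 + h/9 (o(P, h) = (P + h)/9 = P/9 + h/9)
L = 9/2 (L = -½ + 5 = 9/2 ≈ 4.5000)
m(F, g) = (91/18 + F/9)²/6 (m(F, g) = (9/2 + ((⅑)*5 + F/9))²/6 = (9/2 + (5/9 + F/9))²/6 = (91/18 + F/9)²/6)
-32509 + m(-23, (42 + 35) - 1*63) = -32509 + (91 + 2*(-23))²/1944 = -32509 + (91 - 46)²/1944 = -32509 + (1/1944)*45² = -32509 + (1/1944)*2025 = -32509 + 25/24 = -780191/24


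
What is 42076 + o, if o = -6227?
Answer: 35849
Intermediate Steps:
42076 + o = 42076 - 6227 = 35849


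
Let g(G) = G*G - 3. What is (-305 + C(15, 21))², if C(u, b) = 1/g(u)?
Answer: 4584508681/49284 ≈ 93022.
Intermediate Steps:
g(G) = -3 + G² (g(G) = G² - 3 = -3 + G²)
C(u, b) = 1/(-3 + u²)
(-305 + C(15, 21))² = (-305 + 1/(-3 + 15²))² = (-305 + 1/(-3 + 225))² = (-305 + 1/222)² = (-67709/222)² = 4584508681/49284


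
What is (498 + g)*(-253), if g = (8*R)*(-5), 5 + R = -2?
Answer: -196834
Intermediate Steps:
R = -7 (R = -5 - 2 = -7)
g = 280 (g = (8*(-7))*(-5) = -56*(-5) = 280)
(498 + g)*(-253) = (498 + 280)*(-253) = 778*(-253) = -196834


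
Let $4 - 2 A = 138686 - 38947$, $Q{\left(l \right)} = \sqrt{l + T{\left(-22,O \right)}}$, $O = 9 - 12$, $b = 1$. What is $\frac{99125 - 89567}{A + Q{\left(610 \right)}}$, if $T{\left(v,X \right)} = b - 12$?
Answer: $- \frac{1906534260}{9947067829} - \frac{38232 \sqrt{599}}{9947067829} \approx -0.19176$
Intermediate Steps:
$O = -3$
$T{\left(v,X \right)} = -11$ ($T{\left(v,X \right)} = 1 - 12 = -11$)
$Q{\left(l \right)} = \sqrt{-11 + l}$ ($Q{\left(l \right)} = \sqrt{l - 11} = \sqrt{-11 + l}$)
$A = - \frac{99735}{2}$ ($A = 2 - \frac{138686 - 38947}{2} = 2 - \frac{99739}{2} = - \frac{99735}{2} \approx -49868.0$)
$\frac{99125 - 89567}{A + Q{\left(610 \right)}} = \frac{99125 - 89567}{- \frac{99735}{2} + \sqrt{-11 + 610}} = \frac{9558}{- \frac{99735}{2} + \sqrt{599}}$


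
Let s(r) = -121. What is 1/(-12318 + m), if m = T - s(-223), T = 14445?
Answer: 1/2248 ≈ 0.00044484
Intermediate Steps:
m = 14566 (m = 14445 - 1*(-121) = 14445 + 121 = 14566)
1/(-12318 + m) = 1/(-12318 + 14566) = 1/2248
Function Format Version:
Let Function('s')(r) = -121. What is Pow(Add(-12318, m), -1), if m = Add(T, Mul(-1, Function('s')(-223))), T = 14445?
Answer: Rational(1, 2248) ≈ 0.00044484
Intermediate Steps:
m = 14566 (m = Add(14445, Mul(-1, -121)) = Add(14445, 121) = 14566)
Pow(Add(-12318, m), -1) = Pow(Add(-12318, 14566), -1) = Pow(2248, -1) = Rational(1, 2248)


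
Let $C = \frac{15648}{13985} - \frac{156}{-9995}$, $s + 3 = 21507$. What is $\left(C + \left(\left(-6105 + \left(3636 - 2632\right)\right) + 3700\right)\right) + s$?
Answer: $\frac{562031486229}{27956015} \approx 20104.0$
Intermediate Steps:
$s = 21504$ ($s = -3 + 21507 = 21504$)
$C = \frac{31716684}{27956015}$ ($C = 15648 \cdot \frac{1}{13985} - - \frac{156}{9995} = \frac{15648}{13985} + \frac{156}{9995} = \frac{31716684}{27956015} \approx 1.1345$)
$\left(C + \left(\left(-6105 + \left(3636 - 2632\right)\right) + 3700\right)\right) + s = \left(\frac{31716684}{27956015} + \left(\left(-6105 + \left(3636 - 2632\right)\right) + 3700\right)\right) + 21504 = \left(\frac{31716684}{27956015} + \left(\left(-6105 + 1004\right) + 3700\right)\right) + 21504 = \left(\frac{31716684}{27956015} + \left(-5101 + 3700\right)\right) + 21504 = \left(\frac{31716684}{27956015} - 1401\right) + 21504 = - \frac{39134660331}{27956015} + 21504 = \frac{562031486229}{27956015}$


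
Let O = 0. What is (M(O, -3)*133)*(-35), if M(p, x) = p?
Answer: 0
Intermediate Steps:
(M(O, -3)*133)*(-35) = (0*133)*(-35) = 0*(-35) = 0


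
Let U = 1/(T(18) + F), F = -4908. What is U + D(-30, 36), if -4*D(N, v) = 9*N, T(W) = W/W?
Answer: 662443/9814 ≈ 67.500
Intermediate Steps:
T(W) = 1
D(N, v) = -9*N/4
U = -1/4907 (U = 1/(1 - 4908) = 1/(-4907) = -1/4907 ≈ -0.00020379)
U + D(-30, 36) = -1/4907 - 9/4*(-30) = -1/4907 + 135/2 = 662443/9814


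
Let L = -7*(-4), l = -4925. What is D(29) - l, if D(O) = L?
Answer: 4953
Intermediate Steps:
L = 28
D(O) = 28
D(29) - l = 28 - 1*(-4925) = 28 + 4925 = 4953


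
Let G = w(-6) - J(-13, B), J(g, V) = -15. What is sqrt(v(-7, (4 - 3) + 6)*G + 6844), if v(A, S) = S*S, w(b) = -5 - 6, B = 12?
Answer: 8*sqrt(110) ≈ 83.905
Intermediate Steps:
w(b) = -11
v(A, S) = S**2
G = 4 (G = -11 - 1*(-15) = -11 + 15 = 4)
sqrt(v(-7, (4 - 3) + 6)*G + 6844) = sqrt(((4 - 3) + 6)**2*4 + 6844) = sqrt((1 + 6)**2*4 + 6844) = sqrt(7**2*4 + 6844) = sqrt(49*4 + 6844) = sqrt(196 + 6844) = sqrt(7040) = 8*sqrt(110)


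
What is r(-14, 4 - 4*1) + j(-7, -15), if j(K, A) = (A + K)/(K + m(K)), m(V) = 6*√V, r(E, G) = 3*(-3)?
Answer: -365/43 + 132*I*√7/301 ≈ -8.4884 + 1.1603*I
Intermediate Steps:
r(E, G) = -9
j(K, A) = (A + K)/(K + 6*√K)
r(-14, 4 - 4*1) + j(-7, -15) = -9 + (-15 - 7)/(-7 + 6*√(-7)) = -9 - 22/(-7 + 6*(I*√7)) = -9 - 22/(-7 + 6*I*√7)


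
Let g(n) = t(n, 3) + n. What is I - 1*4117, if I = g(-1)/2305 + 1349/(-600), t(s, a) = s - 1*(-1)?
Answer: -1139384209/276600 ≈ -4119.3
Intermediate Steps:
t(s, a) = 1 + s (t(s, a) = s + 1 = 1 + s)
g(n) = 1 + 2*n (g(n) = (1 + n) + n = 1 + 2*n)
I = -622009/276600 (I = (1 + 2*(-1))/2305 + 1349/(-600) = (1 - 2)*(1/2305) + 1349*(-1/600) = -1*1/2305 - 1349/600 = -1/2305 - 1349/600 = -622009/276600 ≈ -2.2488)
I - 1*4117 = -622009/276600 - 1*4117 = -622009/276600 - 4117 = -1139384209/276600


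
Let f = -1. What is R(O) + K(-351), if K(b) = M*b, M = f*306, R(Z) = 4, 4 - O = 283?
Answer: 107410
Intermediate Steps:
O = -279 (O = 4 - 1*283 = 4 - 283 = -279)
M = -306 (M = -1*306 = -306)
K(b) = -306*b
R(O) + K(-351) = 4 - 306*(-351) = 4 + 107406 = 107410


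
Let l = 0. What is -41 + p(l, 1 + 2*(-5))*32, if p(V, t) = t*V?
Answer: -41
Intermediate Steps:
p(V, t) = V*t
-41 + p(l, 1 + 2*(-5))*32 = -41 + (0*(1 + 2*(-5)))*32 = -41 + (0*(1 - 10))*32 = -41 + (0*(-9))*32 = -41 + 0*32 = -41 + 0 = -41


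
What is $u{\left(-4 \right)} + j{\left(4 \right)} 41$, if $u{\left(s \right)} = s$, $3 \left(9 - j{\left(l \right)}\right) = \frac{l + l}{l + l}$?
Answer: $\frac{1054}{3} \approx 351.33$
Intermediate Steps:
$j{\left(l \right)} = \frac{26}{3}$ ($j{\left(l \right)} = 9 - \frac{\left(l + l\right) \frac{1}{l + l}}{3} = 9 - \frac{2 l \frac{1}{2 l}}{3} = 9 - \frac{1}{3} = \frac{26}{3}$)
$u{\left(-4 \right)} + j{\left(4 \right)} 41 = -4 + \frac{26}{3} \cdot 41 = -4 + \frac{1066}{3} = \frac{1054}{3}$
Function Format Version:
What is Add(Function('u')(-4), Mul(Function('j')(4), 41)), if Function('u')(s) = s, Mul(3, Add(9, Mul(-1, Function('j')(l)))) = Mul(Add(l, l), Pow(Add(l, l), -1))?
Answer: Rational(1054, 3) ≈ 351.33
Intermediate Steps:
Function('j')(l) = Rational(26, 3) (Function('j')(l) = Add(9, Mul(Rational(-1, 3), Mul(Add(l, l), Pow(Add(l, l), -1)))) = Add(9, Mul(Rational(-1, 3), Mul(Mul(2, l), Pow(Mul(2, l), -1)))) = Add(9, Mul(Rational(-1, 3), Mul(Mul(2, l), Mul(Rational(1, 2), Pow(l, -1))))) = Add(9, Mul(Rational(-1, 3), 1)) = Add(9, Rational(-1, 3)) = Rational(26, 3))
Add(Function('u')(-4), Mul(Function('j')(4), 41)) = Add(-4, Mul(Rational(26, 3), 41)) = Add(-4, Rational(1066, 3)) = Rational(1054, 3)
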